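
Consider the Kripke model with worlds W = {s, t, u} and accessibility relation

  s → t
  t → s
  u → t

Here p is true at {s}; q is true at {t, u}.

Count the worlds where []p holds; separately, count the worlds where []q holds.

For []p:
s: successors {t}; p there: t:F. ✗
t: successors {s}; p there: s:T. ✓
u: successors {t}; p there: t:F. ✗
— 1 world.
For []q:
s: successors {t}; q there: t:T. ✓
t: successors {s}; q there: s:F. ✗
u: successors {t}; q there: t:T. ✓
— 2 worlds.

1 and 2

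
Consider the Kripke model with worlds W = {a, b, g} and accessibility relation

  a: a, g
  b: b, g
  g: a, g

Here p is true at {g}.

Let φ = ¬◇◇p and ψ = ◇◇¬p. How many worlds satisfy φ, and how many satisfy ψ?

0 and 3

For ¬◇◇p:
a: ◇◇p is T. ✗
b: ◇◇p is T. ✗
g: ◇◇p is T. ✗
— 0 worlds.
For ◇◇¬p:
a: successors {a, g}; ◇¬p there: a:T, g:T. ✓
b: successors {b, g}; ◇¬p there: b:T, g:T. ✓
g: successors {a, g}; ◇¬p there: a:T, g:T. ✓
— 3 worlds.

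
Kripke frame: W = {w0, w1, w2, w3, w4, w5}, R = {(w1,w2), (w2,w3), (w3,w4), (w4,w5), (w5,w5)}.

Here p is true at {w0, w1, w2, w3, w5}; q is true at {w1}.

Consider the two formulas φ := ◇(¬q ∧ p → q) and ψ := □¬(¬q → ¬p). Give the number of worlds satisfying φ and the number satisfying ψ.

For ◇(¬q ∧ p → q):
w0: no successors, so ◇(¬q ∧ p → q) fails. ✗
w1: successors {w2}; ¬q ∧ p → q there: w2:F. ✗
w2: successors {w3}; ¬q ∧ p → q there: w3:F. ✗
w3: successors {w4}; ¬q ∧ p → q there: w4:T. ✓
w4: successors {w5}; ¬q ∧ p → q there: w5:F. ✗
w5: successors {w5}; ¬q ∧ p → q there: w5:F. ✗
— 1 world.
For □¬(¬q → ¬p):
w0: no successors, so □¬(¬q → ¬p) holds vacuously. ✓
w1: successors {w2}; ¬(¬q → ¬p) there: w2:T. ✓
w2: successors {w3}; ¬(¬q → ¬p) there: w3:T. ✓
w3: successors {w4}; ¬(¬q → ¬p) there: w4:F. ✗
w4: successors {w5}; ¬(¬q → ¬p) there: w5:T. ✓
w5: successors {w5}; ¬(¬q → ¬p) there: w5:T. ✓
— 5 worlds.

1 and 5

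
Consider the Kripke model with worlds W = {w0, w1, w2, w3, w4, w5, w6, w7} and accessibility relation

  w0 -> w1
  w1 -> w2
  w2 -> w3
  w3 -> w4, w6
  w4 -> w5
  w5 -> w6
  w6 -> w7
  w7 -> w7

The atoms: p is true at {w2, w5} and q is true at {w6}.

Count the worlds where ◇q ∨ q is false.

5

w0: ◇q is F, q is F. ✗
w1: ◇q is F, q is F. ✗
w2: ◇q is F, q is F. ✗
w3: ◇q is T, q is F. ✓
w4: ◇q is F, q is F. ✗
w5: ◇q is T, q is F. ✓
w6: ◇q is F, q is T. ✓
w7: ◇q is F, q is F. ✗
Satisfying worlds: {w3, w5, w6}.
So ◇q ∨ q fails at the other 5 worlds.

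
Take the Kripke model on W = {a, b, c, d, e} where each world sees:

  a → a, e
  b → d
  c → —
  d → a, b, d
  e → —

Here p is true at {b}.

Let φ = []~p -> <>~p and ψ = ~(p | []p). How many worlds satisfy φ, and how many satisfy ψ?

3 and 2

For []~p -> <>~p:
a: []~p is T, <>~p is T. ✓
b: []~p is T, <>~p is T. ✓
c: []~p is T, <>~p is F. ✗
d: []~p is F, <>~p is T. ✓
e: []~p is T, <>~p is F. ✗
— 3 worlds.
For ~(p | []p):
a: p | []p is F. ✓
b: p | []p is T. ✗
c: p | []p is T. ✗
d: p | []p is F. ✓
e: p | []p is T. ✗
— 2 worlds.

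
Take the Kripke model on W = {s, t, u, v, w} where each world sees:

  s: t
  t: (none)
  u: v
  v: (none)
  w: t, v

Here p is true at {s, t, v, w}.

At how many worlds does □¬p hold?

2

s: successors {t}; ¬p there: t:F. ✗
t: no successors, so □¬p holds vacuously. ✓
u: successors {v}; ¬p there: v:F. ✗
v: no successors, so □¬p holds vacuously. ✓
w: successors {t, v}; ¬p there: t:F, v:F. ✗
Satisfying worlds: {t, v}.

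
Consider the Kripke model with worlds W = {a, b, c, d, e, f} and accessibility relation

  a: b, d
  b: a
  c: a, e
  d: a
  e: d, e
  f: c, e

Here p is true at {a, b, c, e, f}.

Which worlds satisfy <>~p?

a: successors {b, d}; ~p there: b:F, d:T. ✓
b: successors {a}; ~p there: a:F. ✗
c: successors {a, e}; ~p there: a:F, e:F. ✗
d: successors {a}; ~p there: a:F. ✗
e: successors {d, e}; ~p there: d:T, e:F. ✓
f: successors {c, e}; ~p there: c:F, e:F. ✗

{a, e}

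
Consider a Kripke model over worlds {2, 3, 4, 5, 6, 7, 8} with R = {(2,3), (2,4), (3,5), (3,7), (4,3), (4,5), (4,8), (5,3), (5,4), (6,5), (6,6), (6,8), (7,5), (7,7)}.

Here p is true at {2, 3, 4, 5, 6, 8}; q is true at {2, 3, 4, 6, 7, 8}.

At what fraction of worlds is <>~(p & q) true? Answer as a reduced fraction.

2: successors {3, 4}; ~(p & q) there: 3:F, 4:F. ✗
3: successors {5, 7}; ~(p & q) there: 5:T, 7:T. ✓
4: successors {3, 5, 8}; ~(p & q) there: 3:F, 5:T, 8:F. ✓
5: successors {3, 4}; ~(p & q) there: 3:F, 4:F. ✗
6: successors {5, 6, 8}; ~(p & q) there: 5:T, 6:F, 8:F. ✓
7: successors {5, 7}; ~(p & q) there: 5:T, 7:T. ✓
8: no successors, so <>~(p & q) fails. ✗
That's 4 of 7 worlds, so 4/7.

4/7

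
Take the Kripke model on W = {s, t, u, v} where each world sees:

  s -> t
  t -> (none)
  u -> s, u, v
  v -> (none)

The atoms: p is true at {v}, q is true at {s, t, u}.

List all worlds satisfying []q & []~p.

s: []q is T, []~p is T. ✓
t: []q is T, []~p is T. ✓
u: []q is F, []~p is F. ✗
v: []q is T, []~p is T. ✓

{s, t, v}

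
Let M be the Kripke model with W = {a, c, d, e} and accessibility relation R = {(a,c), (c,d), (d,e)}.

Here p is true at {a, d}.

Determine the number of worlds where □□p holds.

3

a: successors {c}; □p there: c:T. ✓
c: successors {d}; □p there: d:F. ✗
d: successors {e}; □p there: e:T. ✓
e: no successors, so □□p holds vacuously. ✓
Satisfying worlds: {a, d, e}.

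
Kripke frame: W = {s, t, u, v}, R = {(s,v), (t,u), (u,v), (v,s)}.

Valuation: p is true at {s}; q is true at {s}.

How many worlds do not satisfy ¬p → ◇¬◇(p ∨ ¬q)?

s: ¬p is F, ◇¬◇(p ∨ ¬q) is F. ✓
t: ¬p is T, ◇¬◇(p ∨ ¬q) is F. ✗
u: ¬p is T, ◇¬◇(p ∨ ¬q) is F. ✗
v: ¬p is T, ◇¬◇(p ∨ ¬q) is F. ✗
Satisfying worlds: {s}.
So ¬p → ◇¬◇(p ∨ ¬q) fails at the other 3 worlds.

3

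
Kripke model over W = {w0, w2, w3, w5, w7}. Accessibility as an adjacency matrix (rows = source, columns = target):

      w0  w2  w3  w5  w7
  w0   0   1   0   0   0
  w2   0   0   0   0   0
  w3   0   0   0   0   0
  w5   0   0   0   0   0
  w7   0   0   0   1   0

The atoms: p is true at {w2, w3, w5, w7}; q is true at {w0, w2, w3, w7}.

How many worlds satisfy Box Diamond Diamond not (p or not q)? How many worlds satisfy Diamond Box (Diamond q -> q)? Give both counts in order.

For Box Diamond Diamond not (p or not q):
w0: successors {w2}; Diamond Diamond not (p or not q) there: w2:F. ✗
w2: no successors, so Box Diamond Diamond not (p or not q) holds vacuously. ✓
w3: no successors, so Box Diamond Diamond not (p or not q) holds vacuously. ✓
w5: no successors, so Box Diamond Diamond not (p or not q) holds vacuously. ✓
w7: successors {w5}; Diamond Diamond not (p or not q) there: w5:F. ✗
— 3 worlds.
For Diamond Box (Diamond q -> q):
w0: successors {w2}; Box (Diamond q -> q) there: w2:T. ✓
w2: no successors, so Diamond Box (Diamond q -> q) fails. ✗
w3: no successors, so Diamond Box (Diamond q -> q) fails. ✗
w5: no successors, so Diamond Box (Diamond q -> q) fails. ✗
w7: successors {w5}; Box (Diamond q -> q) there: w5:T. ✓
— 2 worlds.

3 and 2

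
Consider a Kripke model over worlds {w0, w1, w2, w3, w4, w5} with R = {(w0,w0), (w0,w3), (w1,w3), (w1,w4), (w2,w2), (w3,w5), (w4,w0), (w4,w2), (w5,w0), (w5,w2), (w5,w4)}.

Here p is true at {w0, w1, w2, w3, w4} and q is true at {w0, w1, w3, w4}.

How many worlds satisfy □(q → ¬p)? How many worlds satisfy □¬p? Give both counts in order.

2 and 1

For □(q → ¬p):
w0: successors {w0, w3}; q → ¬p there: w0:F, w3:F. ✗
w1: successors {w3, w4}; q → ¬p there: w3:F, w4:F. ✗
w2: successors {w2}; q → ¬p there: w2:T. ✓
w3: successors {w5}; q → ¬p there: w5:T. ✓
w4: successors {w0, w2}; q → ¬p there: w0:F, w2:T. ✗
w5: successors {w0, w2, w4}; q → ¬p there: w0:F, w2:T, w4:F. ✗
— 2 worlds.
For □¬p:
w0: successors {w0, w3}; ¬p there: w0:F, w3:F. ✗
w1: successors {w3, w4}; ¬p there: w3:F, w4:F. ✗
w2: successors {w2}; ¬p there: w2:F. ✗
w3: successors {w5}; ¬p there: w5:T. ✓
w4: successors {w0, w2}; ¬p there: w0:F, w2:F. ✗
w5: successors {w0, w2, w4}; ¬p there: w0:F, w2:F, w4:F. ✗
— 1 world.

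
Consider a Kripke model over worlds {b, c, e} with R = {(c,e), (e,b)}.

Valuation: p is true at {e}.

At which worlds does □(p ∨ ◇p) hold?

{b, c}

b: no successors, so □(p ∨ ◇p) holds vacuously. ✓
c: successors {e}; p ∨ ◇p there: e:T. ✓
e: successors {b}; p ∨ ◇p there: b:F. ✗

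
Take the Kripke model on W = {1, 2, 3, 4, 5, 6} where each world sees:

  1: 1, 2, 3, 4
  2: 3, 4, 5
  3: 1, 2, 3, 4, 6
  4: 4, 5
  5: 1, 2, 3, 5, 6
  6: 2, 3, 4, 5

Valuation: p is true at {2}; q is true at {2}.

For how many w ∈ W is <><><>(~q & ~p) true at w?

1: successors {1, 2, 3, 4}; <><>(~q & ~p) there: 1:T, 2:T, 3:T, 4:T. ✓
2: successors {3, 4, 5}; <><>(~q & ~p) there: 3:T, 4:T, 5:T. ✓
3: successors {1, 2, 3, 4, 6}; <><>(~q & ~p) there: 1:T, 2:T, 3:T, 4:T, 6:T. ✓
4: successors {4, 5}; <><>(~q & ~p) there: 4:T, 5:T. ✓
5: successors {1, 2, 3, 5, 6}; <><>(~q & ~p) there: 1:T, 2:T, 3:T, 5:T, 6:T. ✓
6: successors {2, 3, 4, 5}; <><>(~q & ~p) there: 2:T, 3:T, 4:T, 5:T. ✓
Satisfying worlds: {1, 2, 3, 4, 5, 6}.

6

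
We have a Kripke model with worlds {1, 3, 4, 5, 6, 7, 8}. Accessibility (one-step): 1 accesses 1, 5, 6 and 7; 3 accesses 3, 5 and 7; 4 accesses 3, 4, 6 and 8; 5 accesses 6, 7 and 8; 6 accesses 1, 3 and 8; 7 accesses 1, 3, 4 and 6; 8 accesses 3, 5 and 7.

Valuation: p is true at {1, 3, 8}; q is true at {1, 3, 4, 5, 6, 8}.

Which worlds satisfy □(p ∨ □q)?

1: successors {1, 5, 6, 7}; p ∨ □q there: 1:T, 5:F, 6:T, 7:T. ✗
3: successors {3, 5, 7}; p ∨ □q there: 3:T, 5:F, 7:T. ✗
4: successors {3, 4, 6, 8}; p ∨ □q there: 3:T, 4:T, 6:T, 8:T. ✓
5: successors {6, 7, 8}; p ∨ □q there: 6:T, 7:T, 8:T. ✓
6: successors {1, 3, 8}; p ∨ □q there: 1:T, 3:T, 8:T. ✓
7: successors {1, 3, 4, 6}; p ∨ □q there: 1:T, 3:T, 4:T, 6:T. ✓
8: successors {3, 5, 7}; p ∨ □q there: 3:T, 5:F, 7:T. ✗

{4, 5, 6, 7}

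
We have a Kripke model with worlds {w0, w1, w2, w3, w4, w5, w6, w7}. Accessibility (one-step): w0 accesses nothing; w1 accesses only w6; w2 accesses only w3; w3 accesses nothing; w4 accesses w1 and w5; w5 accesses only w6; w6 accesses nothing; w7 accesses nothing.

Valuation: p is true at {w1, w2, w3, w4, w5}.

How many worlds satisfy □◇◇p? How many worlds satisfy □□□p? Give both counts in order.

4 and 8

For □◇◇p:
w0: no successors, so □◇◇p holds vacuously. ✓
w1: successors {w6}; ◇◇p there: w6:F. ✗
w2: successors {w3}; ◇◇p there: w3:F. ✗
w3: no successors, so □◇◇p holds vacuously. ✓
w4: successors {w1, w5}; ◇◇p there: w1:F, w5:F. ✗
w5: successors {w6}; ◇◇p there: w6:F. ✗
w6: no successors, so □◇◇p holds vacuously. ✓
w7: no successors, so □◇◇p holds vacuously. ✓
— 4 worlds.
For □□□p:
w0: no successors, so □□□p holds vacuously. ✓
w1: successors {w6}; □□p there: w6:T. ✓
w2: successors {w3}; □□p there: w3:T. ✓
w3: no successors, so □□□p holds vacuously. ✓
w4: successors {w1, w5}; □□p there: w1:T, w5:T. ✓
w5: successors {w6}; □□p there: w6:T. ✓
w6: no successors, so □□□p holds vacuously. ✓
w7: no successors, so □□□p holds vacuously. ✓
— 8 worlds.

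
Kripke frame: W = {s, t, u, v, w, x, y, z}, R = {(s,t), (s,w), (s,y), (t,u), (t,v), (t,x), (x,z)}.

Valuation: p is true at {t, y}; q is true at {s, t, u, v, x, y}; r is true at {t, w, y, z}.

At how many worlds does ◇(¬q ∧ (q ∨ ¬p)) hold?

2

s: successors {t, w, y}; ¬q ∧ (q ∨ ¬p) there: t:F, w:T, y:F. ✓
t: successors {u, v, x}; ¬q ∧ (q ∨ ¬p) there: u:F, v:F, x:F. ✗
u: no successors, so ◇(¬q ∧ (q ∨ ¬p)) fails. ✗
v: no successors, so ◇(¬q ∧ (q ∨ ¬p)) fails. ✗
w: no successors, so ◇(¬q ∧ (q ∨ ¬p)) fails. ✗
x: successors {z}; ¬q ∧ (q ∨ ¬p) there: z:T. ✓
y: no successors, so ◇(¬q ∧ (q ∨ ¬p)) fails. ✗
z: no successors, so ◇(¬q ∧ (q ∨ ¬p)) fails. ✗
Satisfying worlds: {s, x}.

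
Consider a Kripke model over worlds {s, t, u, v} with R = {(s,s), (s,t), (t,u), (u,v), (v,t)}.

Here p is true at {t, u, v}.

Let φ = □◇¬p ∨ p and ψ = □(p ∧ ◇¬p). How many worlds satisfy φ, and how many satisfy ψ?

3 and 0

For □◇¬p ∨ p:
s: □◇¬p is F, p is F. ✗
t: □◇¬p is F, p is T. ✓
u: □◇¬p is F, p is T. ✓
v: □◇¬p is F, p is T. ✓
— 3 worlds.
For □(p ∧ ◇¬p):
s: successors {s, t}; p ∧ ◇¬p there: s:F, t:F. ✗
t: successors {u}; p ∧ ◇¬p there: u:F. ✗
u: successors {v}; p ∧ ◇¬p there: v:F. ✗
v: successors {t}; p ∧ ◇¬p there: t:F. ✗
— 0 worlds.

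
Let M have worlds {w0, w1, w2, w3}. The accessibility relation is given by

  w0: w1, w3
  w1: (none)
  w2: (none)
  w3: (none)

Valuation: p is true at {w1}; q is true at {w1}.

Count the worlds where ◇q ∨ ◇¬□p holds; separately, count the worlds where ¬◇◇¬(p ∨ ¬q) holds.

1 and 4

For ◇q ∨ ◇¬□p:
w0: ◇q is T, ◇¬□p is F. ✓
w1: ◇q is F, ◇¬□p is F. ✗
w2: ◇q is F, ◇¬□p is F. ✗
w3: ◇q is F, ◇¬□p is F. ✗
— 1 world.
For ¬◇◇¬(p ∨ ¬q):
w0: ◇◇¬(p ∨ ¬q) is F. ✓
w1: ◇◇¬(p ∨ ¬q) is F. ✓
w2: ◇◇¬(p ∨ ¬q) is F. ✓
w3: ◇◇¬(p ∨ ¬q) is F. ✓
— 4 worlds.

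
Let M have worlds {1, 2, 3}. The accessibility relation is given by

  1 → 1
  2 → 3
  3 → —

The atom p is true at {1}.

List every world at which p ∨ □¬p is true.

{1, 2, 3}

1: p is T, □¬p is F. ✓
2: p is F, □¬p is T. ✓
3: p is F, □¬p is T. ✓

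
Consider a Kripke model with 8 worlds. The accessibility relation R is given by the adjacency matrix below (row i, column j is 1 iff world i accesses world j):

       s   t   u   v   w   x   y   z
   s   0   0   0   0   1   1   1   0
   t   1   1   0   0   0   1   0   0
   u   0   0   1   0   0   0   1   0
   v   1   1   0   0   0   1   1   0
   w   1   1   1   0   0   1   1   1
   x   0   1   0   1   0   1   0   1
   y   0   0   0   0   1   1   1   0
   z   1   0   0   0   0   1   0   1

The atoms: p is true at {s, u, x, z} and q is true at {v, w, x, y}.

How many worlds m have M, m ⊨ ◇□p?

s: successors {w, x, y}; □p there: w:F, x:F, y:F. ✗
t: successors {s, t, x}; □p there: s:F, t:F, x:F. ✗
u: successors {u, y}; □p there: u:F, y:F. ✗
v: successors {s, t, x, y}; □p there: s:F, t:F, x:F, y:F. ✗
w: successors {s, t, u, x, y, z}; □p there: s:F, t:F, u:F, x:F, y:F, z:T. ✓
x: successors {t, v, x, z}; □p there: t:F, v:F, x:F, z:T. ✓
y: successors {w, x, y}; □p there: w:F, x:F, y:F. ✗
z: successors {s, x, z}; □p there: s:F, x:F, z:T. ✓
Satisfying worlds: {w, x, z}.

3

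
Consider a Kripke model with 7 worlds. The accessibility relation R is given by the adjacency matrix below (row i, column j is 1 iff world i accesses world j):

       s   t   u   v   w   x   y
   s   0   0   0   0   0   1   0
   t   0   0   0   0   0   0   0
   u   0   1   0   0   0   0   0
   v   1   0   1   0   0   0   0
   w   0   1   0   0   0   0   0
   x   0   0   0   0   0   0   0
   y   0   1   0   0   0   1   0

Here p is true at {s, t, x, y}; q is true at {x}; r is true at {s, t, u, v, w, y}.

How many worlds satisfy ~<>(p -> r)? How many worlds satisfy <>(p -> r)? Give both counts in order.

For ~<>(p -> r):
s: <>(p -> r) is F. ✓
t: <>(p -> r) is F. ✓
u: <>(p -> r) is T. ✗
v: <>(p -> r) is T. ✗
w: <>(p -> r) is T. ✗
x: <>(p -> r) is F. ✓
y: <>(p -> r) is T. ✗
— 3 worlds.
For <>(p -> r):
s: successors {x}; p -> r there: x:F. ✗
t: no successors, so <>(p -> r) fails. ✗
u: successors {t}; p -> r there: t:T. ✓
v: successors {s, u}; p -> r there: s:T, u:T. ✓
w: successors {t}; p -> r there: t:T. ✓
x: no successors, so <>(p -> r) fails. ✗
y: successors {t, x}; p -> r there: t:T, x:F. ✓
— 4 worlds.

3 and 4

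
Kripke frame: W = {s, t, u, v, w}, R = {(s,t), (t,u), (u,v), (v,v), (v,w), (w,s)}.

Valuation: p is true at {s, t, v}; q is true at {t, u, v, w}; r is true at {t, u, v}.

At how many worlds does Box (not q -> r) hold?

s: successors {t}; not q -> r there: t:T. ✓
t: successors {u}; not q -> r there: u:T. ✓
u: successors {v}; not q -> r there: v:T. ✓
v: successors {v, w}; not q -> r there: v:T, w:T. ✓
w: successors {s}; not q -> r there: s:F. ✗
Satisfying worlds: {s, t, u, v}.

4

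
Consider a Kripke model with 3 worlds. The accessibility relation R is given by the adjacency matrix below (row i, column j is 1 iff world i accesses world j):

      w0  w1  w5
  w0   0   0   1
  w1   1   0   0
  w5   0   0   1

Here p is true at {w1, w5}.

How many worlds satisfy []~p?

w0: successors {w5}; ~p there: w5:F. ✗
w1: successors {w0}; ~p there: w0:T. ✓
w5: successors {w5}; ~p there: w5:F. ✗
Satisfying worlds: {w1}.

1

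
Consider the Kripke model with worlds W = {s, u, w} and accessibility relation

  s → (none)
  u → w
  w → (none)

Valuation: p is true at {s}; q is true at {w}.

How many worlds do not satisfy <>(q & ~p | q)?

2

s: no successors, so <>(q & ~p | q) fails. ✗
u: successors {w}; q & ~p | q there: w:T. ✓
w: no successors, so <>(q & ~p | q) fails. ✗
Satisfying worlds: {u}.
So <>(q & ~p | q) fails at the other 2 worlds.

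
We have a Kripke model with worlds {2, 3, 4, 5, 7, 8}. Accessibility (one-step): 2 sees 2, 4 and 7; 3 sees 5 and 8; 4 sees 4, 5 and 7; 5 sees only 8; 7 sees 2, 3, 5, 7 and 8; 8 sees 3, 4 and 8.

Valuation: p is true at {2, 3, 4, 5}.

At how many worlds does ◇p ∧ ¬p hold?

2

2: ◇p is T, ¬p is F. ✗
3: ◇p is T, ¬p is F. ✗
4: ◇p is T, ¬p is F. ✗
5: ◇p is F, ¬p is F. ✗
7: ◇p is T, ¬p is T. ✓
8: ◇p is T, ¬p is T. ✓
Satisfying worlds: {7, 8}.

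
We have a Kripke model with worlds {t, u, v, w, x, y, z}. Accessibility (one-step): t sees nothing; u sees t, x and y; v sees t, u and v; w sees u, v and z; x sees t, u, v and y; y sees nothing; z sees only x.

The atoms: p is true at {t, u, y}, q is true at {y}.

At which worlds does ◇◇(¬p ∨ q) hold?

{u, v, w, x, z}

t: no successors, so ◇◇(¬p ∨ q) fails. ✗
u: successors {t, x, y}; ◇(¬p ∨ q) there: t:F, x:T, y:F. ✓
v: successors {t, u, v}; ◇(¬p ∨ q) there: t:F, u:T, v:T. ✓
w: successors {u, v, z}; ◇(¬p ∨ q) there: u:T, v:T, z:T. ✓
x: successors {t, u, v, y}; ◇(¬p ∨ q) there: t:F, u:T, v:T, y:F. ✓
y: no successors, so ◇◇(¬p ∨ q) fails. ✗
z: successors {x}; ◇(¬p ∨ q) there: x:T. ✓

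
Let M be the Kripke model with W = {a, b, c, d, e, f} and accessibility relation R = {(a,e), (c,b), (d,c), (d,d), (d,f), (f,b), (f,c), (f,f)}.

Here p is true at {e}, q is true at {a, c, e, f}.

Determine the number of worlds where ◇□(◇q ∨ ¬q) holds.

4

a: successors {e}; □(◇q ∨ ¬q) there: e:T. ✓
b: no successors, so ◇□(◇q ∨ ¬q) fails. ✗
c: successors {b}; □(◇q ∨ ¬q) there: b:T. ✓
d: successors {c, d, f}; □(◇q ∨ ¬q) there: c:T, d:F, f:F. ✓
e: no successors, so ◇□(◇q ∨ ¬q) fails. ✗
f: successors {b, c, f}; □(◇q ∨ ¬q) there: b:T, c:T, f:F. ✓
Satisfying worlds: {a, c, d, f}.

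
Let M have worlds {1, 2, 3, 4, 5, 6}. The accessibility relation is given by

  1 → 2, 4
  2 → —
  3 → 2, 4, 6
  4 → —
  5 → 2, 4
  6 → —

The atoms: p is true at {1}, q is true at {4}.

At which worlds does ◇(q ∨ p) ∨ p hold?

{1, 3, 5}

1: ◇(q ∨ p) is T, p is T. ✓
2: ◇(q ∨ p) is F, p is F. ✗
3: ◇(q ∨ p) is T, p is F. ✓
4: ◇(q ∨ p) is F, p is F. ✗
5: ◇(q ∨ p) is T, p is F. ✓
6: ◇(q ∨ p) is F, p is F. ✗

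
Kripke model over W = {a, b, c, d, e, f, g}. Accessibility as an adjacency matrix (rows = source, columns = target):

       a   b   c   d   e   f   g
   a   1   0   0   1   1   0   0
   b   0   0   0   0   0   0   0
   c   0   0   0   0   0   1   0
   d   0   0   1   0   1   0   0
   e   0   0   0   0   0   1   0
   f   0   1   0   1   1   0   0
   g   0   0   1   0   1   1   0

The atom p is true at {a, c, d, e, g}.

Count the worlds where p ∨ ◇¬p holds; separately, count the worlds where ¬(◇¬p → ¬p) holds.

6 and 3

For p ∨ ◇¬p:
a: p is T, ◇¬p is F. ✓
b: p is F, ◇¬p is F. ✗
c: p is T, ◇¬p is T. ✓
d: p is T, ◇¬p is F. ✓
e: p is T, ◇¬p is T. ✓
f: p is F, ◇¬p is T. ✓
g: p is T, ◇¬p is T. ✓
— 6 worlds.
For ¬(◇¬p → ¬p):
a: ◇¬p → ¬p is T. ✗
b: ◇¬p → ¬p is T. ✗
c: ◇¬p → ¬p is F. ✓
d: ◇¬p → ¬p is T. ✗
e: ◇¬p → ¬p is F. ✓
f: ◇¬p → ¬p is T. ✗
g: ◇¬p → ¬p is F. ✓
— 3 worlds.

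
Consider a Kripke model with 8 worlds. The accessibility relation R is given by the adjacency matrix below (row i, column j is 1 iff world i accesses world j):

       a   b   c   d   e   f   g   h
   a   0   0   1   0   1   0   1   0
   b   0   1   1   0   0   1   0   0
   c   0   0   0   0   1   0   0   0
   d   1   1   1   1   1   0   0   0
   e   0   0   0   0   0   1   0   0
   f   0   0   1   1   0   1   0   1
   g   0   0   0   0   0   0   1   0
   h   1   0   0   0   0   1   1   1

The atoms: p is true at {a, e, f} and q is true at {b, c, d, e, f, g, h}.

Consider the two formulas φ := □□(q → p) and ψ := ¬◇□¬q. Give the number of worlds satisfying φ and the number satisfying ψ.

For □□(q → p):
a: successors {c, e, g}; □(q → p) there: c:T, e:T, g:F. ✗
b: successors {b, c, f}; □(q → p) there: b:F, c:T, f:F. ✗
c: successors {e}; □(q → p) there: e:T. ✓
d: successors {a, b, c, d, e}; □(q → p) there: a:F, b:F, c:T, d:F, e:T. ✗
e: successors {f}; □(q → p) there: f:F. ✗
f: successors {c, d, f, h}; □(q → p) there: c:T, d:F, f:F, h:F. ✗
g: successors {g}; □(q → p) there: g:F. ✗
h: successors {a, f, g, h}; □(q → p) there: a:F, f:F, g:F, h:F. ✗
— 1 world.
For ¬◇□¬q:
a: ◇□¬q is F. ✓
b: ◇□¬q is F. ✓
c: ◇□¬q is F. ✓
d: ◇□¬q is F. ✓
e: ◇□¬q is F. ✓
f: ◇□¬q is F. ✓
g: ◇□¬q is F. ✓
h: ◇□¬q is F. ✓
— 8 worlds.

1 and 8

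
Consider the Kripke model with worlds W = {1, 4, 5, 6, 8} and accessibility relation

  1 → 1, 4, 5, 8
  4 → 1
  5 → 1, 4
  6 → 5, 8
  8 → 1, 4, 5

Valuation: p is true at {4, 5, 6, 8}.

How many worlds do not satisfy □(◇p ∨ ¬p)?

3

1: successors {1, 4, 5, 8}; ◇p ∨ ¬p there: 1:T, 4:F, 5:T, 8:T. ✗
4: successors {1}; ◇p ∨ ¬p there: 1:T. ✓
5: successors {1, 4}; ◇p ∨ ¬p there: 1:T, 4:F. ✗
6: successors {5, 8}; ◇p ∨ ¬p there: 5:T, 8:T. ✓
8: successors {1, 4, 5}; ◇p ∨ ¬p there: 1:T, 4:F, 5:T. ✗
Satisfying worlds: {4, 6}.
So □(◇p ∨ ¬p) fails at the other 3 worlds.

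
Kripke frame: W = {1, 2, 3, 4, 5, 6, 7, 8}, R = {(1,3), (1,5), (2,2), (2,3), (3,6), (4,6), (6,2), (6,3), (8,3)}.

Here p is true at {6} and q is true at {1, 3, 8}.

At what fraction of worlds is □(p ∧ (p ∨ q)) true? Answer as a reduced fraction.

1/2

1: successors {3, 5}; p ∧ (p ∨ q) there: 3:F, 5:F. ✗
2: successors {2, 3}; p ∧ (p ∨ q) there: 2:F, 3:F. ✗
3: successors {6}; p ∧ (p ∨ q) there: 6:T. ✓
4: successors {6}; p ∧ (p ∨ q) there: 6:T. ✓
5: no successors, so □(p ∧ (p ∨ q)) holds vacuously. ✓
6: successors {2, 3}; p ∧ (p ∨ q) there: 2:F, 3:F. ✗
7: no successors, so □(p ∧ (p ∨ q)) holds vacuously. ✓
8: successors {3}; p ∧ (p ∨ q) there: 3:F. ✗
That's 4 of 8 worlds, so 4/8 = 1/2.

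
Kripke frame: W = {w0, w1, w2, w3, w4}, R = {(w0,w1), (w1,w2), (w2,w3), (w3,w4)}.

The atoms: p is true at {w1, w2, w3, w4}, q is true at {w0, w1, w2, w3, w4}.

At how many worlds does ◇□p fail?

1

w0: successors {w1}; □p there: w1:T. ✓
w1: successors {w2}; □p there: w2:T. ✓
w2: successors {w3}; □p there: w3:T. ✓
w3: successors {w4}; □p there: w4:T. ✓
w4: no successors, so ◇□p fails. ✗
Satisfying worlds: {w0, w1, w2, w3}.
So ◇□p fails at the other 1 world.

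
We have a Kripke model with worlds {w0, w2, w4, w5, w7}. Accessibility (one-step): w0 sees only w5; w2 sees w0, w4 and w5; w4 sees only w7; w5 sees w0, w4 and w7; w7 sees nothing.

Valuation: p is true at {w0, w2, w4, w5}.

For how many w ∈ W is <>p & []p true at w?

w0: <>p is T, []p is T. ✓
w2: <>p is T, []p is T. ✓
w4: <>p is F, []p is F. ✗
w5: <>p is T, []p is F. ✗
w7: <>p is F, []p is T. ✗
Satisfying worlds: {w0, w2}.

2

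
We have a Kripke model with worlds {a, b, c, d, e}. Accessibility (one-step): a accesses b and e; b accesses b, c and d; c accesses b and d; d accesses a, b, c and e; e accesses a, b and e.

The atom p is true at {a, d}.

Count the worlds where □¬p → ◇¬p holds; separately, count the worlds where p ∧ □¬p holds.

For □¬p → ◇¬p:
a: □¬p is T, ◇¬p is T. ✓
b: □¬p is F, ◇¬p is T. ✓
c: □¬p is F, ◇¬p is T. ✓
d: □¬p is F, ◇¬p is T. ✓
e: □¬p is F, ◇¬p is T. ✓
— 5 worlds.
For p ∧ □¬p:
a: p is T, □¬p is T. ✓
b: p is F, □¬p is F. ✗
c: p is F, □¬p is F. ✗
d: p is T, □¬p is F. ✗
e: p is F, □¬p is F. ✗
— 1 world.

5 and 1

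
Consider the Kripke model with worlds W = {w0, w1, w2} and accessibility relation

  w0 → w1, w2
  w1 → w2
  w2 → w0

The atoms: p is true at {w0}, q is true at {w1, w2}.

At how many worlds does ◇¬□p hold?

w0: successors {w1, w2}; ¬□p there: w1:T, w2:F. ✓
w1: successors {w2}; ¬□p there: w2:F. ✗
w2: successors {w0}; ¬□p there: w0:T. ✓
Satisfying worlds: {w0, w2}.

2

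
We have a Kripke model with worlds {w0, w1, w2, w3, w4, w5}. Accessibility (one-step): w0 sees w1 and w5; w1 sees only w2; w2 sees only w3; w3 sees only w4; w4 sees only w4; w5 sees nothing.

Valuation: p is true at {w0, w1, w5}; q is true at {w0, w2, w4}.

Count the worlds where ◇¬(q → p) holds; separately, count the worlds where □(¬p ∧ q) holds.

For ◇¬(q → p):
w0: successors {w1, w5}; ¬(q → p) there: w1:F, w5:F. ✗
w1: successors {w2}; ¬(q → p) there: w2:T. ✓
w2: successors {w3}; ¬(q → p) there: w3:F. ✗
w3: successors {w4}; ¬(q → p) there: w4:T. ✓
w4: successors {w4}; ¬(q → p) there: w4:T. ✓
w5: no successors, so ◇¬(q → p) fails. ✗
— 3 worlds.
For □(¬p ∧ q):
w0: successors {w1, w5}; ¬p ∧ q there: w1:F, w5:F. ✗
w1: successors {w2}; ¬p ∧ q there: w2:T. ✓
w2: successors {w3}; ¬p ∧ q there: w3:F. ✗
w3: successors {w4}; ¬p ∧ q there: w4:T. ✓
w4: successors {w4}; ¬p ∧ q there: w4:T. ✓
w5: no successors, so □(¬p ∧ q) holds vacuously. ✓
— 4 worlds.

3 and 4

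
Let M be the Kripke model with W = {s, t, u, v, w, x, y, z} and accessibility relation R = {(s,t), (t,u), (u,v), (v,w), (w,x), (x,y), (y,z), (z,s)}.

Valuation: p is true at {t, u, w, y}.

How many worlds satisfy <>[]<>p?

s: successors {t}; []<>p there: t:F. ✗
t: successors {u}; []<>p there: u:T. ✓
u: successors {v}; []<>p there: v:F. ✗
v: successors {w}; []<>p there: w:T. ✓
w: successors {x}; []<>p there: x:F. ✗
x: successors {y}; []<>p there: y:F. ✗
y: successors {z}; []<>p there: z:T. ✓
z: successors {s}; []<>p there: s:T. ✓
Satisfying worlds: {t, v, y, z}.

4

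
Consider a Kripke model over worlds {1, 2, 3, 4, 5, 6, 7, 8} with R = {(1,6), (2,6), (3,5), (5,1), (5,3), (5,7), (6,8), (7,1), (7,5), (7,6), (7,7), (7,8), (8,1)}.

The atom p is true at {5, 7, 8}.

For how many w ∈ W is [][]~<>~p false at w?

1: successors {6}; []~<>~p there: 6:F. ✗
2: successors {6}; []~<>~p there: 6:F. ✗
3: successors {5}; []~<>~p there: 5:F. ✗
4: no successors, so [][]~<>~p holds vacuously. ✓
5: successors {1, 3, 7}; []~<>~p there: 1:T, 3:F, 7:F. ✗
6: successors {8}; []~<>~p there: 8:F. ✗
7: successors {1, 5, 6, 7, 8}; []~<>~p there: 1:T, 5:F, 6:F, 7:F, 8:F. ✗
8: successors {1}; []~<>~p there: 1:T. ✓
Satisfying worlds: {4, 8}.
So [][]~<>~p fails at the other 6 worlds.

6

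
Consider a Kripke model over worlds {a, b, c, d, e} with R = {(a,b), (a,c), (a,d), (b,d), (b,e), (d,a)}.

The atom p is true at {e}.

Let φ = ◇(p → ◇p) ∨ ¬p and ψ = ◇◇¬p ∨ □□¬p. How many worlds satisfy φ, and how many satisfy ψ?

For ◇(p → ◇p) ∨ ¬p:
a: ◇(p → ◇p) is T, ¬p is T. ✓
b: ◇(p → ◇p) is T, ¬p is T. ✓
c: ◇(p → ◇p) is F, ¬p is T. ✓
d: ◇(p → ◇p) is T, ¬p is T. ✓
e: ◇(p → ◇p) is F, ¬p is F. ✗
— 4 worlds.
For ◇◇¬p ∨ □□¬p:
a: ◇◇¬p is T, □□¬p is F. ✓
b: ◇◇¬p is T, □□¬p is T. ✓
c: ◇◇¬p is F, □□¬p is T. ✓
d: ◇◇¬p is T, □□¬p is T. ✓
e: ◇◇¬p is F, □□¬p is T. ✓
— 5 worlds.

4 and 5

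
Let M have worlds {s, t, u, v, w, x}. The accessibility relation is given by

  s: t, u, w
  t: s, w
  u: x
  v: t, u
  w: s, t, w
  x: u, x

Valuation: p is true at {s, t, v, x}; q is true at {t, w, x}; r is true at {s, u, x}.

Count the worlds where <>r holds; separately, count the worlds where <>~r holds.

6 and 4

For <>r:
s: successors {t, u, w}; r there: t:F, u:T, w:F. ✓
t: successors {s, w}; r there: s:T, w:F. ✓
u: successors {x}; r there: x:T. ✓
v: successors {t, u}; r there: t:F, u:T. ✓
w: successors {s, t, w}; r there: s:T, t:F, w:F. ✓
x: successors {u, x}; r there: u:T, x:T. ✓
— 6 worlds.
For <>~r:
s: successors {t, u, w}; ~r there: t:T, u:F, w:T. ✓
t: successors {s, w}; ~r there: s:F, w:T. ✓
u: successors {x}; ~r there: x:F. ✗
v: successors {t, u}; ~r there: t:T, u:F. ✓
w: successors {s, t, w}; ~r there: s:F, t:T, w:T. ✓
x: successors {u, x}; ~r there: u:F, x:F. ✗
— 4 worlds.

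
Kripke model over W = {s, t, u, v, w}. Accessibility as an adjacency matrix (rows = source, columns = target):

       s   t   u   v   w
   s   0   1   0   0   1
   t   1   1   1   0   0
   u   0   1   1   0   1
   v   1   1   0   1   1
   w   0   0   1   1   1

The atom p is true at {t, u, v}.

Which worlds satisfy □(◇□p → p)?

{s, t, u, v, w}

s: successors {t, w}; ◇□p → p there: t:T, w:T. ✓
t: successors {s, t, u}; ◇□p → p there: s:T, t:T, u:T. ✓
u: successors {t, u, w}; ◇□p → p there: t:T, u:T, w:T. ✓
v: successors {s, t, v, w}; ◇□p → p there: s:T, t:T, v:T, w:T. ✓
w: successors {u, v, w}; ◇□p → p there: u:T, v:T, w:T. ✓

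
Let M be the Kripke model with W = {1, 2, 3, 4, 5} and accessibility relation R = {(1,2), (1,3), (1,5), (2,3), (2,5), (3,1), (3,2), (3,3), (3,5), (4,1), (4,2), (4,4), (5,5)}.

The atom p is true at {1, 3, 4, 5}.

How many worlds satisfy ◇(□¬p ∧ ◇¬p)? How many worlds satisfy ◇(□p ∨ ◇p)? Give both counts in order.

0 and 5

For ◇(□¬p ∧ ◇¬p):
1: successors {2, 3, 5}; □¬p ∧ ◇¬p there: 2:F, 3:F, 5:F. ✗
2: successors {3, 5}; □¬p ∧ ◇¬p there: 3:F, 5:F. ✗
3: successors {1, 2, 3, 5}; □¬p ∧ ◇¬p there: 1:F, 2:F, 3:F, 5:F. ✗
4: successors {1, 2, 4}; □¬p ∧ ◇¬p there: 1:F, 2:F, 4:F. ✗
5: successors {5}; □¬p ∧ ◇¬p there: 5:F. ✗
— 0 worlds.
For ◇(□p ∨ ◇p):
1: successors {2, 3, 5}; □p ∨ ◇p there: 2:T, 3:T, 5:T. ✓
2: successors {3, 5}; □p ∨ ◇p there: 3:T, 5:T. ✓
3: successors {1, 2, 3, 5}; □p ∨ ◇p there: 1:T, 2:T, 3:T, 5:T. ✓
4: successors {1, 2, 4}; □p ∨ ◇p there: 1:T, 2:T, 4:T. ✓
5: successors {5}; □p ∨ ◇p there: 5:T. ✓
— 5 worlds.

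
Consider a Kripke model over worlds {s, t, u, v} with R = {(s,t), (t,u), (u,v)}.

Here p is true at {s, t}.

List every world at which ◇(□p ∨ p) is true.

s: successors {t}; □p ∨ p there: t:T. ✓
t: successors {u}; □p ∨ p there: u:F. ✗
u: successors {v}; □p ∨ p there: v:T. ✓
v: no successors, so ◇(□p ∨ p) fails. ✗

{s, u}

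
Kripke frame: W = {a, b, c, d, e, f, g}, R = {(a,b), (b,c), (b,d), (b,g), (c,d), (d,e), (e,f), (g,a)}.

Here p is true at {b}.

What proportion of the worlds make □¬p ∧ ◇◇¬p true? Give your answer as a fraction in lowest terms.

a: □¬p is F, ◇◇¬p is T. ✗
b: □¬p is T, ◇◇¬p is T. ✓
c: □¬p is T, ◇◇¬p is T. ✓
d: □¬p is T, ◇◇¬p is T. ✓
e: □¬p is T, ◇◇¬p is F. ✗
f: □¬p is T, ◇◇¬p is F. ✗
g: □¬p is T, ◇◇¬p is F. ✗
That's 3 of 7 worlds, so 3/7.

3/7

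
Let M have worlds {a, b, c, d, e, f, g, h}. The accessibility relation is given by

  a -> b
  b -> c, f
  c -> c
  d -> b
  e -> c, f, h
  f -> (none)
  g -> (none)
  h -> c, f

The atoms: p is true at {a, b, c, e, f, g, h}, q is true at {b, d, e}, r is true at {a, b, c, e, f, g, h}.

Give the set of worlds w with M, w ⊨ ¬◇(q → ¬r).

{a, d, f, g}

a: ◇(q → ¬r) is F. ✓
b: ◇(q → ¬r) is T. ✗
c: ◇(q → ¬r) is T. ✗
d: ◇(q → ¬r) is F. ✓
e: ◇(q → ¬r) is T. ✗
f: ◇(q → ¬r) is F. ✓
g: ◇(q → ¬r) is F. ✓
h: ◇(q → ¬r) is T. ✗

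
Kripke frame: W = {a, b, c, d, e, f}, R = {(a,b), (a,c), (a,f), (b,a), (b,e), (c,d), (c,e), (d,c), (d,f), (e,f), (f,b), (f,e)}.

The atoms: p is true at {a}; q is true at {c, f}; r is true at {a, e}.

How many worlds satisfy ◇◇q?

3

a: successors {b, c, f}; ◇q there: b:F, c:F, f:F. ✗
b: successors {a, e}; ◇q there: a:T, e:T. ✓
c: successors {d, e}; ◇q there: d:T, e:T. ✓
d: successors {c, f}; ◇q there: c:F, f:F. ✗
e: successors {f}; ◇q there: f:F. ✗
f: successors {b, e}; ◇q there: b:F, e:T. ✓
Satisfying worlds: {b, c, f}.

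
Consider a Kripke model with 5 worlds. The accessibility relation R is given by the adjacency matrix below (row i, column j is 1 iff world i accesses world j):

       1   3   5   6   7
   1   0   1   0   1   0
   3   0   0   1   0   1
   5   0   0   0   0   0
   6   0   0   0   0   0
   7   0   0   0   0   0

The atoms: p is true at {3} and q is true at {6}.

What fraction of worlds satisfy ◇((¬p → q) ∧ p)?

1/5

1: successors {3, 6}; (¬p → q) ∧ p there: 3:T, 6:F. ✓
3: successors {5, 7}; (¬p → q) ∧ p there: 5:F, 7:F. ✗
5: no successors, so ◇((¬p → q) ∧ p) fails. ✗
6: no successors, so ◇((¬p → q) ∧ p) fails. ✗
7: no successors, so ◇((¬p → q) ∧ p) fails. ✗
That's 1 of 5 worlds, so 1/5.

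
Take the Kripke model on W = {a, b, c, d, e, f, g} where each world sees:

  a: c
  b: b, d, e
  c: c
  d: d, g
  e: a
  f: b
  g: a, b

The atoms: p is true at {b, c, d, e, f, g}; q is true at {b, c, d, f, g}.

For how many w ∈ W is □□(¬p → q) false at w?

a: successors {c}; □(¬p → q) there: c:T. ✓
b: successors {b, d, e}; □(¬p → q) there: b:T, d:T, e:F. ✗
c: successors {c}; □(¬p → q) there: c:T. ✓
d: successors {d, g}; □(¬p → q) there: d:T, g:F. ✗
e: successors {a}; □(¬p → q) there: a:T. ✓
f: successors {b}; □(¬p → q) there: b:T. ✓
g: successors {a, b}; □(¬p → q) there: a:T, b:T. ✓
Satisfying worlds: {a, c, e, f, g}.
So □□(¬p → q) fails at the other 2 worlds.

2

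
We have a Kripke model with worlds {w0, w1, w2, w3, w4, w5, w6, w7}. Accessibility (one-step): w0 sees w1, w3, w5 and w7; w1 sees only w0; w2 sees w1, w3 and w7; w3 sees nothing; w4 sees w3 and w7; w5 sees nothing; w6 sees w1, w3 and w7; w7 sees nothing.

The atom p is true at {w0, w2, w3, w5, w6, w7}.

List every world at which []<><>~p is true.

{w3, w5, w7}

w0: successors {w1, w3, w5, w7}; <><>~p there: w1:T, w3:F, w5:F, w7:F. ✗
w1: successors {w0}; <><>~p there: w0:F. ✗
w2: successors {w1, w3, w7}; <><>~p there: w1:T, w3:F, w7:F. ✗
w3: no successors, so []<><>~p holds vacuously. ✓
w4: successors {w3, w7}; <><>~p there: w3:F, w7:F. ✗
w5: no successors, so []<><>~p holds vacuously. ✓
w6: successors {w1, w3, w7}; <><>~p there: w1:T, w3:F, w7:F. ✗
w7: no successors, so []<><>~p holds vacuously. ✓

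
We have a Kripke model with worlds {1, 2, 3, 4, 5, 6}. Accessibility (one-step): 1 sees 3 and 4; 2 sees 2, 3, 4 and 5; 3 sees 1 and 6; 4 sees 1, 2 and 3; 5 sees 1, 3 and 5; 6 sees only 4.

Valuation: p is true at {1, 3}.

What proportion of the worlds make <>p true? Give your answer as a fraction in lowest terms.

1: successors {3, 4}; p there: 3:T, 4:F. ✓
2: successors {2, 3, 4, 5}; p there: 2:F, 3:T, 4:F, 5:F. ✓
3: successors {1, 6}; p there: 1:T, 6:F. ✓
4: successors {1, 2, 3}; p there: 1:T, 2:F, 3:T. ✓
5: successors {1, 3, 5}; p there: 1:T, 3:T, 5:F. ✓
6: successors {4}; p there: 4:F. ✗
That's 5 of 6 worlds, so 5/6.

5/6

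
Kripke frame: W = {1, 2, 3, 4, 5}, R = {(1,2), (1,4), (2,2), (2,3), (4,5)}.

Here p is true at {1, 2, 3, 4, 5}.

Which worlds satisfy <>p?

1: successors {2, 4}; p there: 2:T, 4:T. ✓
2: successors {2, 3}; p there: 2:T, 3:T. ✓
3: no successors, so <>p fails. ✗
4: successors {5}; p there: 5:T. ✓
5: no successors, so <>p fails. ✗

{1, 2, 4}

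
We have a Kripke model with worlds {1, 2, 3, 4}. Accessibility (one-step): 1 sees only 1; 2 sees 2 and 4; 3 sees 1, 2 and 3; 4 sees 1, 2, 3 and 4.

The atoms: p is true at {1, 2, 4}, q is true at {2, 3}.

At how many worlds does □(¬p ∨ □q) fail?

1: successors {1}; ¬p ∨ □q there: 1:F. ✗
2: successors {2, 4}; ¬p ∨ □q there: 2:F, 4:F. ✗
3: successors {1, 2, 3}; ¬p ∨ □q there: 1:F, 2:F, 3:T. ✗
4: successors {1, 2, 3, 4}; ¬p ∨ □q there: 1:F, 2:F, 3:T, 4:F. ✗
Satisfying worlds: ∅.
So □(¬p ∨ □q) fails at the other 4 worlds.

4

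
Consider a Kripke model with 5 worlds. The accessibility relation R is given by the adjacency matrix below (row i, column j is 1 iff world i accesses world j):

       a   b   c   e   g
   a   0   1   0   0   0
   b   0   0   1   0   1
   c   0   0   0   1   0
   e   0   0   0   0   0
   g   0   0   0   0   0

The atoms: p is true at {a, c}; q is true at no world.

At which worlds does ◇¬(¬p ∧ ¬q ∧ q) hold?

a: successors {b}; ¬(¬p ∧ ¬q ∧ q) there: b:T. ✓
b: successors {c, g}; ¬(¬p ∧ ¬q ∧ q) there: c:T, g:T. ✓
c: successors {e}; ¬(¬p ∧ ¬q ∧ q) there: e:T. ✓
e: no successors, so ◇¬(¬p ∧ ¬q ∧ q) fails. ✗
g: no successors, so ◇¬(¬p ∧ ¬q ∧ q) fails. ✗

{a, b, c}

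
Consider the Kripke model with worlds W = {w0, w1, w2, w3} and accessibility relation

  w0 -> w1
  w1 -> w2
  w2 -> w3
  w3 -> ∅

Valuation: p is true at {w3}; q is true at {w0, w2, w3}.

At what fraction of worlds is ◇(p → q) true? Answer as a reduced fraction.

3/4

w0: successors {w1}; p → q there: w1:T. ✓
w1: successors {w2}; p → q there: w2:T. ✓
w2: successors {w3}; p → q there: w3:T. ✓
w3: no successors, so ◇(p → q) fails. ✗
That's 3 of 4 worlds, so 3/4.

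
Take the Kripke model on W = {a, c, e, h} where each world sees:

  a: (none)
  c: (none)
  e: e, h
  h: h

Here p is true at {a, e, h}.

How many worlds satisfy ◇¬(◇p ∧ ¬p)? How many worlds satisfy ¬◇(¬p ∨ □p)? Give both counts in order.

For ◇¬(◇p ∧ ¬p):
a: no successors, so ◇¬(◇p ∧ ¬p) fails. ✗
c: no successors, so ◇¬(◇p ∧ ¬p) fails. ✗
e: successors {e, h}; ¬(◇p ∧ ¬p) there: e:T, h:T. ✓
h: successors {h}; ¬(◇p ∧ ¬p) there: h:T. ✓
— 2 worlds.
For ¬◇(¬p ∨ □p):
a: ◇(¬p ∨ □p) is F. ✓
c: ◇(¬p ∨ □p) is F. ✓
e: ◇(¬p ∨ □p) is T. ✗
h: ◇(¬p ∨ □p) is T. ✗
— 2 worlds.

2 and 2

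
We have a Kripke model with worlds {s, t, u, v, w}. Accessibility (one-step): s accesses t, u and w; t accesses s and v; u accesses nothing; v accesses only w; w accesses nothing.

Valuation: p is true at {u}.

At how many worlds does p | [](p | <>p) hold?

2

s: p is F, [](p | <>p) is F. ✗
t: p is F, [](p | <>p) is F. ✗
u: p is T, [](p | <>p) is T. ✓
v: p is F, [](p | <>p) is F. ✗
w: p is F, [](p | <>p) is T. ✓
Satisfying worlds: {u, w}.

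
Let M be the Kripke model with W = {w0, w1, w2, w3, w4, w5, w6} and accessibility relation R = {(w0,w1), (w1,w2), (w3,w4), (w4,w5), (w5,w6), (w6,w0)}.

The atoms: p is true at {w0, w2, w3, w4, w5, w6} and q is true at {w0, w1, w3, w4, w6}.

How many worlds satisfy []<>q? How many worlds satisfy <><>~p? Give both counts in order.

For []<>q:
w0: successors {w1}; <>q there: w1:F. ✗
w1: successors {w2}; <>q there: w2:F. ✗
w2: no successors, so []<>q holds vacuously. ✓
w3: successors {w4}; <>q there: w4:F. ✗
w4: successors {w5}; <>q there: w5:T. ✓
w5: successors {w6}; <>q there: w6:T. ✓
w6: successors {w0}; <>q there: w0:T. ✓
— 4 worlds.
For <><>~p:
w0: successors {w1}; <>~p there: w1:F. ✗
w1: successors {w2}; <>~p there: w2:F. ✗
w2: no successors, so <><>~p fails. ✗
w3: successors {w4}; <>~p there: w4:F. ✗
w4: successors {w5}; <>~p there: w5:F. ✗
w5: successors {w6}; <>~p there: w6:F. ✗
w6: successors {w0}; <>~p there: w0:T. ✓
— 1 world.

4 and 1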